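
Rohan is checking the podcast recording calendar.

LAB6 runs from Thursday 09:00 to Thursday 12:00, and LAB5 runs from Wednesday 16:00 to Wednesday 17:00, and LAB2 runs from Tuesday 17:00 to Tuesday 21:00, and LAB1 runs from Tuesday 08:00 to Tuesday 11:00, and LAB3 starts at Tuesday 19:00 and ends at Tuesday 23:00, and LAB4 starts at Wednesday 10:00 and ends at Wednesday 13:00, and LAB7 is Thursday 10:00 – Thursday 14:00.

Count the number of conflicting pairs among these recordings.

Sorted by start: LAB1, LAB2, LAB3, LAB4, LAB5, LAB6, LAB7.
LAB2 starts after LAB1 ends; LAB1 is clear from here.
LAB3 starts before LAB2 ends → LAB2 and LAB3 overlap.
LAB4 starts after LAB2 ends; LAB2 is clear from here.
LAB4 starts after LAB3 ends; LAB3 is clear from here.
LAB5 starts after LAB4 ends; LAB4 is clear from here.
LAB6 starts after LAB5 ends; LAB5 is clear from here.
LAB7 starts before LAB6 ends → LAB6 and LAB7 overlap.
Overlapping pairs: LAB2 & LAB3, LAB6 & LAB7 — 2 in total.

2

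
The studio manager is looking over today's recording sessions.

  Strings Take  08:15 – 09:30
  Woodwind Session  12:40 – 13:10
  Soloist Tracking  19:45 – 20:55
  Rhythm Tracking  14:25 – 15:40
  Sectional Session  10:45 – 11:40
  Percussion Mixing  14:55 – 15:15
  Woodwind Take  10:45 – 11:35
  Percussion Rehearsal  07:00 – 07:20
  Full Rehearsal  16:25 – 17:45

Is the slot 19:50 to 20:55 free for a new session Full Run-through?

No — it overlaps Soloist Tracking

Percussion Rehearsal: ends 07:20 at or before Full Run-through starts 19:50 → clear.
Strings Take: ends 09:30 at or before Full Run-through starts 19:50 → clear.
Woodwind Take: ends 11:35 at or before Full Run-through starts 19:50 → clear.
Sectional Session: ends 11:40 at or before Full Run-through starts 19:50 → clear.
Woodwind Session: ends 13:10 at or before Full Run-through starts 19:50 → clear.
Rhythm Tracking: ends 15:40 at or before Full Run-through starts 19:50 → clear.
Percussion Mixing: ends 15:15 at or before Full Run-through starts 19:50 → clear.
Full Rehearsal: ends 17:45 at or before Full Run-through starts 19:50 → clear.
Soloist Tracking: starts 19:45 before Full Run-through ends 20:55, and ends 20:55 after Full Run-through starts 19:50 → overlap.
Full Run-through overlaps Soloist Tracking.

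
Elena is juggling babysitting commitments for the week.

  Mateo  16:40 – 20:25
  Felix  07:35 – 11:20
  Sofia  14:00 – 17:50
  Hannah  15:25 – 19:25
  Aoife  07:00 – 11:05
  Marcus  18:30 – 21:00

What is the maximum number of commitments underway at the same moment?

3

Sort all start/end points and keep a running count:
07:00 start Aoife → 1
07:35 start Felix → 2
11:05 end Aoife → 1
11:20 end Felix → 0
14:00 start Sofia → 1
15:25 start Hannah → 2
16:40 start Mateo → 3
17:50 end Sofia → 2
18:30 start Marcus → 3
19:25 end Hannah → 2
20:25 end Mateo → 1
21:00 end Marcus → 0
Peak is 3, at 16:40 (Hannah, Mateo, Sofia).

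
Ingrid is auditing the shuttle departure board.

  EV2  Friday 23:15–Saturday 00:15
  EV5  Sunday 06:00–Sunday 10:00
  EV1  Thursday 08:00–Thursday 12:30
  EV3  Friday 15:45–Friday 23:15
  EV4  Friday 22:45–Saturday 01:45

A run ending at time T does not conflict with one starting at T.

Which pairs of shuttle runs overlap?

EV2 & EV4, EV3 & EV4

Two intervals overlap when each starts before the other ends.
Sorted by start: EV1, EV3, EV4, EV2, EV5.
EV3 starts after EV1 ends; EV1 is clear from here.
EV4 starts before EV3 ends → EV3 and EV4 overlap.
EV2 starts exactly when EV3 ends (back-to-back, no overlap); EV3 is clear from here.
EV2 starts before EV4 ends → EV4 and EV2 overlap.
EV5 starts after EV4 ends.
EV5 starts after EV2 ends.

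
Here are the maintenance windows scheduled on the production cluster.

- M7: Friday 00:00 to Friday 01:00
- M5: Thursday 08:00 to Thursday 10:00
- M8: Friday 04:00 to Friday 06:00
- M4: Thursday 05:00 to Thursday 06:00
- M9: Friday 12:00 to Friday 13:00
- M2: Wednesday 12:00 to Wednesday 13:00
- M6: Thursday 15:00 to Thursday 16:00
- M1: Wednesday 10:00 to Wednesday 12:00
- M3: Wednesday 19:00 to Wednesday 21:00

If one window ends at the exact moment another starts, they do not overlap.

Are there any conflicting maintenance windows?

No

Sorted by start: M1, M2, M3, M4, M5, M6, M7, M8, M9.
M2 starts exactly when M1 ends (back-to-back, no overlap), so M1 has no further overlaps.
M3 starts after M2 ends, so M2 has no further overlaps.
M4 starts after M3 ends, so M3 has no further overlaps.
M5 starts after M4 ends, so M4 has no further overlaps.
M6 starts after M5 ends, so M5 has no further overlaps.
M7 starts after M6 ends, so M6 has no further overlaps.
M8 starts after M7 ends, so M7 has no further overlaps.
M9 starts after M8 ends.
Every pair is clear; the schedule has no overlaps.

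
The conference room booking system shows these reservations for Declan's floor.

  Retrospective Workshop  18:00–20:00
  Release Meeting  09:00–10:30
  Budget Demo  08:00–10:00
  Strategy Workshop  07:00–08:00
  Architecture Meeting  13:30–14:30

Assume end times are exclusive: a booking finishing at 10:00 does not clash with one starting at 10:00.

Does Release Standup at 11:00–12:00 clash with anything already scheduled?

No — it doesn't clash with anything

Strategy Workshop: ends 08:00 at or before Release Standup starts 11:00 → clear.
Budget Demo: ends 10:00 at or before Release Standup starts 11:00 → clear.
Release Meeting: ends 10:30 at or before Release Standup starts 11:00 → clear.
Architecture Meeting: starts 13:30 at or after Release Standup ends 12:00 → clear.
Retrospective Workshop: starts 18:00 at or after Release Standup ends 12:00 → clear.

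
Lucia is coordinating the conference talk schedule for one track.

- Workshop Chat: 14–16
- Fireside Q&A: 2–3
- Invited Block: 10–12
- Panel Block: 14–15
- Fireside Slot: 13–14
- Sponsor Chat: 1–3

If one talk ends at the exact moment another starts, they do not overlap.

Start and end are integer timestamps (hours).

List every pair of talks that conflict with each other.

Fireside Q&A & Sponsor Chat, Panel Block & Workshop Chat

Sorted by start: Sponsor Chat, Fireside Q&A, Invited Block, Fireside Slot, Workshop Chat, Panel Block.
Fireside Q&A starts before Sponsor Chat ends → Sponsor Chat and Fireside Q&A overlap.
Invited Block starts after Sponsor Chat ends; Sponsor Chat is clear from here.
Invited Block starts after Fireside Q&A ends; Fireside Q&A is clear from here.
Fireside Slot starts after Invited Block ends; Invited Block is clear from here.
Workshop Chat starts exactly when Fireside Slot ends (back-to-back, no overlap); Fireside Slot is clear from here.
Panel Block starts before Workshop Chat ends → Workshop Chat and Panel Block overlap.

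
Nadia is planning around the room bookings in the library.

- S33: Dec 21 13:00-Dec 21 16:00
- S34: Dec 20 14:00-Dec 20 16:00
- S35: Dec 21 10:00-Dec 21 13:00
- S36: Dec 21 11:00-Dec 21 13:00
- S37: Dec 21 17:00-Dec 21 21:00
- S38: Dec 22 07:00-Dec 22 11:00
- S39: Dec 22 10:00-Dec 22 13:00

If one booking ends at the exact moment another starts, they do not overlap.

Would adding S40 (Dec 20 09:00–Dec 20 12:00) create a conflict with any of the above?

S34: starts Dec 20 14:00 at or after S40 ends Dec 20 12:00 → clear.
S35: starts Dec 21 10:00 at or after S40 ends Dec 20 12:00 → clear.
S36: starts Dec 21 11:00 at or after S40 ends Dec 20 12:00 → clear.
S33: starts Dec 21 13:00 at or after S40 ends Dec 20 12:00 → clear.
S37: starts Dec 21 17:00 at or after S40 ends Dec 20 12:00 → clear.
S38: starts Dec 22 07:00 at or after S40 ends Dec 20 12:00 → clear.
S39: starts Dec 22 10:00 at or after S40 ends Dec 20 12:00 → clear.

No — it doesn't clash with anything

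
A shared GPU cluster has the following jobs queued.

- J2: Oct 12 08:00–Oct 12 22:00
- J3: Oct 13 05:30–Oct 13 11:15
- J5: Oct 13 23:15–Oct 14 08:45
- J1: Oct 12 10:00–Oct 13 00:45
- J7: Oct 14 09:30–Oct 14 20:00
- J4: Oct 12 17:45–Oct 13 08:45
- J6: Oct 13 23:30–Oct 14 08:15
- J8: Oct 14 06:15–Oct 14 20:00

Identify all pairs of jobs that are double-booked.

J1 & J2, J1 & J4, J2 & J4, J3 & J4, J5 & J6, J5 & J8, J6 & J8, J7 & J8

Check each pair: they overlap iff neither finishes before the other starts.
Sorted by start: J2, J1, J4, J3, J5, J6, J8, J7.
J1 starts before J2 ends → J2 and J1 overlap.
J4 starts before J2 ends → J2 and J4 overlap.
J3 starts after J2 ends, so nothing later overlaps J2 either.
J4 starts before J1 ends → J1 and J4 overlap.
J3 starts after J1 ends, so nothing later overlaps J1 either.
J3 starts before J4 ends → J4 and J3 overlap.
J5 starts after J4 ends, so nothing later overlaps J4 either.
J5 starts after J3 ends, so nothing later overlaps J3 either.
J6 starts before J5 ends → J5 and J6 overlap.
J8 starts before J5 ends → J5 and J8 overlap.
J7 starts after J5 ends.
J8 starts before J6 ends → J6 and J8 overlap.
J7 starts after J6 ends.
J7 starts before J8 ends → J8 and J7 overlap.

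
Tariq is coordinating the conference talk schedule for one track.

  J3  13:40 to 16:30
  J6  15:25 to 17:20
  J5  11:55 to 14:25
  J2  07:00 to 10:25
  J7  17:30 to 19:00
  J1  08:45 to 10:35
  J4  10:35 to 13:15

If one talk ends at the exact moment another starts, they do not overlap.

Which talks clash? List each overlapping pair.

Sorted by start: J2, J1, J4, J5, J3, J6, J7.
J1 starts before J2 ends → J2 and J1 overlap.
J4 starts after J2 ends, so J2 has no further overlaps.
J4 starts exactly when J1 ends (back-to-back, no overlap), so J1 has no further overlaps.
J5 starts before J4 ends → J4 and J5 overlap.
J3 starts after J4 ends, so J4 has no further overlaps.
J3 starts before J5 ends → J5 and J3 overlap.
J6 starts after J5 ends, so J5 has no further overlaps.
J6 starts before J3 ends → J3 and J6 overlap.
J7 starts after J3 ends.
J7 starts after J6 ends.

J1 & J2, J3 & J5, J3 & J6, J4 & J5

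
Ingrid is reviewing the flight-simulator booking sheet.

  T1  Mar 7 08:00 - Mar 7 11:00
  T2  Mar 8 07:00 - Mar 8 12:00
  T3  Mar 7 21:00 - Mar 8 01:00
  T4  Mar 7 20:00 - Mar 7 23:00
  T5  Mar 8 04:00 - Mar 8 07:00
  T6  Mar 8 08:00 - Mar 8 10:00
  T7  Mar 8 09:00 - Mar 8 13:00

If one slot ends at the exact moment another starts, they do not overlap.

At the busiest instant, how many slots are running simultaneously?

Walk through starts and ends in time order (an end at T is processed before a start at T):
Mar 7 08:00 start T1 → 1
Mar 7 11:00 end T1 → 0
Mar 7 20:00 start T4 → 1
Mar 7 21:00 start T3 → 2
Mar 7 23:00 end T4 → 1
Mar 8 01:00 end T3 → 0
Mar 8 04:00 start T5 → 1
Mar 8 07:00 end T5 → 0
Mar 8 07:00 start T2 → 1
Mar 8 08:00 start T6 → 2
Mar 8 09:00 start T7 → 3
Mar 8 10:00 end T6 → 2
Mar 8 12:00 end T2 → 1
Mar 8 13:00 end T7 → 0
Peak is 3, at Mar 8 09:00 (T2, T6, T7).

3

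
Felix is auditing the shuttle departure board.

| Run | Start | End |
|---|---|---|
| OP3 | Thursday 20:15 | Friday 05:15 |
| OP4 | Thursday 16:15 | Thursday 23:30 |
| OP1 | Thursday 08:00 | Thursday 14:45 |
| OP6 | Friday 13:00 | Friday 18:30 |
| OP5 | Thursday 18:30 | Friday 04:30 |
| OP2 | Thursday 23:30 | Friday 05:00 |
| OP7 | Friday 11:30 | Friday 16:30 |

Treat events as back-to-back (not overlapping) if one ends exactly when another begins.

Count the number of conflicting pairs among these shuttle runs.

6

Check each pair: they overlap iff neither finishes before the other starts.
Sorted by start: OP1, OP4, OP5, OP3, OP2, OP7, OP6.
OP4 starts after OP1 ends; OP1 is clear from here.
OP5 starts before OP4 ends → OP4 and OP5 overlap.
OP3 starts before OP4 ends → OP4 and OP3 overlap.
OP2 starts exactly when OP4 ends (back-to-back, no overlap); OP4 is clear from here.
OP3 starts before OP5 ends → OP5 and OP3 overlap.
OP2 starts before OP5 ends → OP5 and OP2 overlap.
OP7 starts after OP5 ends; OP5 is clear from here.
OP2 starts before OP3 ends → OP3 and OP2 overlap.
OP7 starts after OP3 ends; OP3 is clear from here.
OP7 starts after OP2 ends; OP2 is clear from here.
OP6 starts before OP7 ends → OP7 and OP6 overlap.
Overlapping pairs: OP2 & OP3, OP2 & OP5, OP3 & OP4, OP3 & OP5, OP4 & OP5, OP6 & OP7 — 6 in total.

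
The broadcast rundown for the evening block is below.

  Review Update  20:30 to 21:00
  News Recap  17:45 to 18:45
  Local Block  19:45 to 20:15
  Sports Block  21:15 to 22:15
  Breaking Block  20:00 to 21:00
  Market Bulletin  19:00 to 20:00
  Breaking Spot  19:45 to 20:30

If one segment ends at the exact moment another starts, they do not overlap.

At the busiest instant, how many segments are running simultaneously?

3

Sweep the timeline, counting +1 at each start and −1 at each end (ends before starts at a tie):
17:45 start News Recap → 1
18:45 end News Recap → 0
19:00 start Market Bulletin → 1
19:45 start Breaking Spot → 2
19:45 start Local Block → 3
20:00 end Market Bulletin → 2
20:00 start Breaking Block → 3
20:15 end Local Block → 2
20:30 end Breaking Spot → 1
20:30 start Review Update → 2
21:00 end Breaking Block → 1
21:00 end Review Update → 0
21:15 start Sports Block → 1
22:15 end Sports Block → 0
Peak is 3, at 19:45 (Breaking Spot, Local Block, Market Bulletin).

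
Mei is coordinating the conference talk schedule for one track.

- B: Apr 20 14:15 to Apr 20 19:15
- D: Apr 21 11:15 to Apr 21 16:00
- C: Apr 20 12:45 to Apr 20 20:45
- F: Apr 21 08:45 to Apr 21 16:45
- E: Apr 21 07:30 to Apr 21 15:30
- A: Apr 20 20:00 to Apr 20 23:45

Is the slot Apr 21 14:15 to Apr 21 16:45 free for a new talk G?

C: ends Apr 20 20:45 at or before G starts Apr 21 14:15 → clear.
B: ends Apr 20 19:15 at or before G starts Apr 21 14:15 → clear.
A: ends Apr 20 23:45 at or before G starts Apr 21 14:15 → clear.
E: starts Apr 21 07:30 before G ends Apr 21 16:45, and ends Apr 21 15:30 after G starts Apr 21 14:15 → overlap.
F: starts Apr 21 08:45 before G ends Apr 21 16:45, and ends Apr 21 16:45 after G starts Apr 21 14:15 → overlap.
D: starts Apr 21 11:15 before G ends Apr 21 16:45, and ends Apr 21 16:00 after G starts Apr 21 14:15 → overlap.
G overlaps D, E, F.

No — it overlaps D, E, F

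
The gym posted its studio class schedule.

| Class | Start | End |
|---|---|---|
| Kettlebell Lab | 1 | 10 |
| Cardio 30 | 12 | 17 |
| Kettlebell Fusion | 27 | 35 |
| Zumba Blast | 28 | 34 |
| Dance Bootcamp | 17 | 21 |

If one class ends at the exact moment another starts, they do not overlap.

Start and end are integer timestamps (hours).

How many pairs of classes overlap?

1

Sorted by start: Kettlebell Lab, Cardio 30, Dance Bootcamp, Kettlebell Fusion, Zumba Blast.
Cardio 30 starts after Kettlebell Lab ends, so Kettlebell Lab has no further overlaps.
Dance Bootcamp starts exactly when Cardio 30 ends (back-to-back, no overlap), so Cardio 30 has no further overlaps.
Kettlebell Fusion starts after Dance Bootcamp ends, so Dance Bootcamp has no further overlaps.
Zumba Blast starts before Kettlebell Fusion ends → Kettlebell Fusion and Zumba Blast overlap.
Overlapping pairs: Kettlebell Fusion & Zumba Blast — 1 in total.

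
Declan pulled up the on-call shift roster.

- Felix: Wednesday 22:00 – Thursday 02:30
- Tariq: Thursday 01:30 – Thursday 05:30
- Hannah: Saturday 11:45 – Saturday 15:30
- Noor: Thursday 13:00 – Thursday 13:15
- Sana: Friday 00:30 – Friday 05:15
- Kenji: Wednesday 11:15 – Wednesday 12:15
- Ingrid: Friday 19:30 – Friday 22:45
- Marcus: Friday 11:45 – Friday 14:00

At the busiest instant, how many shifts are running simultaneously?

2

Sweep the timeline, counting +1 at each start and −1 at each end (ends before starts at a tie):
Wednesday 11:15 start Kenji → 1
Wednesday 12:15 end Kenji → 0
Wednesday 22:00 start Felix → 1
Thursday 01:30 start Tariq → 2
Thursday 02:30 end Felix → 1
Thursday 05:30 end Tariq → 0
Thursday 13:00 start Noor → 1
Thursday 13:15 end Noor → 0
Friday 00:30 start Sana → 1
Friday 05:15 end Sana → 0
Friday 11:45 start Marcus → 1
Friday 14:00 end Marcus → 0
Friday 19:30 start Ingrid → 1
Friday 22:45 end Ingrid → 0
Saturday 11:45 start Hannah → 1
Saturday 15:30 end Hannah → 0
Peak is 2, at Thursday 01:30 (Felix, Tariq).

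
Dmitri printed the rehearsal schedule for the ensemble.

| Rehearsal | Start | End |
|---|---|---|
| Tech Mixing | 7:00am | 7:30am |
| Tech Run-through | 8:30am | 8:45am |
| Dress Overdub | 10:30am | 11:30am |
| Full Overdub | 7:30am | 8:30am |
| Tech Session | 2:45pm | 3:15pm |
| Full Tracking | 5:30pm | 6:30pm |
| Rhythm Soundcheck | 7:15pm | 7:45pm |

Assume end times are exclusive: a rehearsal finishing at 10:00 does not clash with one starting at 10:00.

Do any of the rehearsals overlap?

Two intervals overlap when each starts before the other ends.
Sorted by start: Tech Mixing, Full Overdub, Tech Run-through, Dress Overdub, Tech Session, Full Tracking, Rhythm Soundcheck.
Full Overdub starts exactly when Tech Mixing ends (back-to-back, no overlap), so Tech Mixing has no further overlaps.
Tech Run-through starts exactly when Full Overdub ends (back-to-back, no overlap), so Full Overdub has no further overlaps.
Dress Overdub starts after Tech Run-through ends, so Tech Run-through has no further overlaps.
Tech Session starts after Dress Overdub ends, so Dress Overdub has no further overlaps.
Full Tracking starts after Tech Session ends, so Tech Session has no further overlaps.
Rhythm Soundcheck starts after Full Tracking ends.
Every pair is clear; the schedule has no overlaps.

No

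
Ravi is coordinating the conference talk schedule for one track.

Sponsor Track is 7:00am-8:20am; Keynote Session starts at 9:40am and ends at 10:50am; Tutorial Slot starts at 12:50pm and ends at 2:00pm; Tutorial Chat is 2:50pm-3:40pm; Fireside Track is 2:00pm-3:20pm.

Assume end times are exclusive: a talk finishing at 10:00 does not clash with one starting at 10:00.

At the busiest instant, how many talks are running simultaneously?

Sort all start/end points and keep a running count:
7:00am start Sponsor Track → 1
8:20am end Sponsor Track → 0
9:40am start Keynote Session → 1
10:50am end Keynote Session → 0
12:50pm start Tutorial Slot → 1
2:00pm end Tutorial Slot → 0
2:00pm start Fireside Track → 1
2:50pm start Tutorial Chat → 2
3:20pm end Fireside Track → 1
3:40pm end Tutorial Chat → 0
Peak is 2, at 2:50pm (Fireside Track, Tutorial Chat).

2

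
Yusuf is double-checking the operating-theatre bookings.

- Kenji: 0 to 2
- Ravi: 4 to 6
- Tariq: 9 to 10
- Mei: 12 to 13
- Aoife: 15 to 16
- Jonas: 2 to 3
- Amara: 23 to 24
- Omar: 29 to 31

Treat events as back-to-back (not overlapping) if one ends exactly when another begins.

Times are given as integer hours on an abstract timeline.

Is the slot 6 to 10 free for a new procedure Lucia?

Kenji: ends 2 at or before Lucia starts 6 → clear.
Jonas: ends 3 at or before Lucia starts 6 → clear.
Ravi: ends 6 at or before Lucia starts 6 → clear.
Tariq: starts 9 before Lucia ends 10, and ends 10 after Lucia starts 6 → overlap.
Mei: starts 12 at or after Lucia ends 10 → clear.
Aoife: starts 15 at or after Lucia ends 10 → clear.
Amara: starts 23 at or after Lucia ends 10 → clear.
Omar: starts 29 at or after Lucia ends 10 → clear.
Lucia overlaps Tariq.

No — it overlaps Tariq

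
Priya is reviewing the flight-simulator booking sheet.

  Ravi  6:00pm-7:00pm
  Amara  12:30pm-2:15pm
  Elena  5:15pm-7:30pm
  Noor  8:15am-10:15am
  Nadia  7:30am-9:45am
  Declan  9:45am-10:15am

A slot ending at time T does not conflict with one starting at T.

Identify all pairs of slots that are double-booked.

Declan & Noor, Elena & Ravi, Nadia & Noor

Check each pair: they overlap iff neither finishes before the other starts.
Sorted by start: Nadia, Noor, Declan, Amara, Elena, Ravi.
Noor starts before Nadia ends → Nadia and Noor overlap.
Declan starts exactly when Nadia ends (back-to-back, no overlap); Nadia is clear from here.
Declan starts before Noor ends → Noor and Declan overlap.
Amara starts after Noor ends; Noor is clear from here.
Amara starts after Declan ends; Declan is clear from here.
Elena starts after Amara ends; Amara is clear from here.
Ravi starts before Elena ends → Elena and Ravi overlap.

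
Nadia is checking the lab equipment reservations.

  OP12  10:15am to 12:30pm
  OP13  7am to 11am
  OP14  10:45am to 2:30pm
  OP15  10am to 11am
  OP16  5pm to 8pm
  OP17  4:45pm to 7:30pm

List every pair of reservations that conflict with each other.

Sorted by start: OP13, OP15, OP12, OP14, OP17, OP16.
OP15 starts before OP13 ends → OP13 and OP15 overlap.
OP12 starts before OP13 ends → OP13 and OP12 overlap.
OP14 starts before OP13 ends → OP13 and OP14 overlap.
OP17 starts after OP13 ends; OP13 is clear from here.
OP12 starts before OP15 ends → OP15 and OP12 overlap.
OP14 starts before OP15 ends → OP15 and OP14 overlap.
OP17 starts after OP15 ends; OP15 is clear from here.
OP14 starts before OP12 ends → OP12 and OP14 overlap.
OP17 starts after OP12 ends; OP12 is clear from here.
OP17 starts after OP14 ends; OP14 is clear from here.
OP16 starts before OP17 ends → OP17 and OP16 overlap.

OP12 & OP13, OP12 & OP14, OP12 & OP15, OP13 & OP14, OP13 & OP15, OP14 & OP15, OP16 & OP17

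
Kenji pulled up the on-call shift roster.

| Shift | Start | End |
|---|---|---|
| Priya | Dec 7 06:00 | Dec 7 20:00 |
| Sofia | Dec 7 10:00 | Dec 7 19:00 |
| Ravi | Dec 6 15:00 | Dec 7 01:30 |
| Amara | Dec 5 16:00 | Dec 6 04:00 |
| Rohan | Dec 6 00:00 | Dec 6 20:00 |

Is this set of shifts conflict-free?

No

Check each pair: they overlap iff neither finishes before the other starts.
Sorted by start: Amara, Rohan, Ravi, Priya, Sofia.
Rohan starts before Amara ends → Amara and Rohan overlap.
That's a conflict, so the schedule is not conflict-free.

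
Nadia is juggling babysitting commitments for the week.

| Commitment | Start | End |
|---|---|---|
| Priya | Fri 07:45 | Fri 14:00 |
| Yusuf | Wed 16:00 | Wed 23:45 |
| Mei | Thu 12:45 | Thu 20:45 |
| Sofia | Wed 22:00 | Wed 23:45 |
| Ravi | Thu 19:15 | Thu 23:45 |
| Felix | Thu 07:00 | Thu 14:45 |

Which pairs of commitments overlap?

Felix & Mei, Mei & Ravi, Sofia & Yusuf

Sorted by start: Yusuf, Sofia, Felix, Mei, Ravi, Priya.
Sofia starts before Yusuf ends → Yusuf and Sofia overlap.
Felix starts after Yusuf ends, so nothing later overlaps Yusuf either.
Felix starts after Sofia ends, so nothing later overlaps Sofia either.
Mei starts before Felix ends → Felix and Mei overlap.
Ravi starts after Felix ends, so nothing later overlaps Felix either.
Ravi starts before Mei ends → Mei and Ravi overlap.
Priya starts after Mei ends.
Priya starts after Ravi ends.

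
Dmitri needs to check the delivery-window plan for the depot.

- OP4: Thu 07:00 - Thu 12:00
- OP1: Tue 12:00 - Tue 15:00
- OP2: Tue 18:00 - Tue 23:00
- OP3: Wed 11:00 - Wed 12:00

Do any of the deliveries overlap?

No

Check each pair: they overlap iff neither finishes before the other starts.
Sorted by start: OP1, OP2, OP3, OP4.
OP2 starts after OP1 ends, so OP1 has no further overlaps.
OP3 starts after OP2 ends, so OP2 has no further overlaps.
OP4 starts after OP3 ends.
Every pair is clear; the schedule has no overlaps.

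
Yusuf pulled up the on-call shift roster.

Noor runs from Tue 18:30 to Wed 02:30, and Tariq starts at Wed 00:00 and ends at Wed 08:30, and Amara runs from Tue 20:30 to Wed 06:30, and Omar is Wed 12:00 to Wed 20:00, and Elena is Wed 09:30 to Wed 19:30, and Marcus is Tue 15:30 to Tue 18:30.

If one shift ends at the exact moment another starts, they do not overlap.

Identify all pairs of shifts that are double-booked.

Two intervals overlap when each starts before the other ends.
Sorted by start: Marcus, Noor, Amara, Tariq, Elena, Omar.
Noor starts exactly when Marcus ends (back-to-back, no overlap), so nothing later overlaps Marcus either.
Amara starts before Noor ends → Noor and Amara overlap.
Tariq starts before Noor ends → Noor and Tariq overlap.
Elena starts after Noor ends, so nothing later overlaps Noor either.
Tariq starts before Amara ends → Amara and Tariq overlap.
Elena starts after Amara ends, so nothing later overlaps Amara either.
Elena starts after Tariq ends, so nothing later overlaps Tariq either.
Omar starts before Elena ends → Elena and Omar overlap.

Amara & Noor, Amara & Tariq, Elena & Omar, Noor & Tariq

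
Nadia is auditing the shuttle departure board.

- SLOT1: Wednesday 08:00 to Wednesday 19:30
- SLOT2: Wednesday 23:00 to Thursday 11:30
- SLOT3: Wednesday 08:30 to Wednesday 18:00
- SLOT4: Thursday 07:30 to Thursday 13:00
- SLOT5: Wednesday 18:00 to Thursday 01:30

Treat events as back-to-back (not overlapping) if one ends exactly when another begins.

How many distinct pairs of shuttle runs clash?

4

Sorted by start: SLOT1, SLOT3, SLOT5, SLOT2, SLOT4.
SLOT3 starts before SLOT1 ends → SLOT1 and SLOT3 overlap.
SLOT5 starts before SLOT1 ends → SLOT1 and SLOT5 overlap.
SLOT2 starts after SLOT1 ends; SLOT1 is clear from here.
SLOT5 starts exactly when SLOT3 ends (back-to-back, no overlap); SLOT3 is clear from here.
SLOT2 starts before SLOT5 ends → SLOT5 and SLOT2 overlap.
SLOT4 starts after SLOT5 ends.
SLOT4 starts before SLOT2 ends → SLOT2 and SLOT4 overlap.
Overlapping pairs: SLOT1 & SLOT3, SLOT1 & SLOT5, SLOT2 & SLOT4, SLOT2 & SLOT5 — 4 in total.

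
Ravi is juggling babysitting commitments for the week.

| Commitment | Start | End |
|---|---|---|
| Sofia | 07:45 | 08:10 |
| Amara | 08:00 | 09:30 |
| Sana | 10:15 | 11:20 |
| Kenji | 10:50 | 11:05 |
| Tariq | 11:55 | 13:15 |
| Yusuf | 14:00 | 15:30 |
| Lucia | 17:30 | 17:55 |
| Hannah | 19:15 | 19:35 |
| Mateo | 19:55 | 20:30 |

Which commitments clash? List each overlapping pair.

Sorted by start: Sofia, Amara, Sana, Kenji, Tariq, Yusuf, Lucia, Hannah, Mateo.
Amara starts before Sofia ends → Sofia and Amara overlap.
Sana starts after Sofia ends, so nothing later overlaps Sofia either.
Sana starts after Amara ends, so nothing later overlaps Amara either.
Kenji starts before Sana ends → Sana and Kenji overlap.
Tariq starts after Sana ends, so nothing later overlaps Sana either.
Tariq starts after Kenji ends, so nothing later overlaps Kenji either.
Yusuf starts after Tariq ends, so nothing later overlaps Tariq either.
Lucia starts after Yusuf ends, so nothing later overlaps Yusuf either.
Hannah starts after Lucia ends, so nothing later overlaps Lucia either.
Mateo starts after Hannah ends.

Amara & Sofia, Kenji & Sana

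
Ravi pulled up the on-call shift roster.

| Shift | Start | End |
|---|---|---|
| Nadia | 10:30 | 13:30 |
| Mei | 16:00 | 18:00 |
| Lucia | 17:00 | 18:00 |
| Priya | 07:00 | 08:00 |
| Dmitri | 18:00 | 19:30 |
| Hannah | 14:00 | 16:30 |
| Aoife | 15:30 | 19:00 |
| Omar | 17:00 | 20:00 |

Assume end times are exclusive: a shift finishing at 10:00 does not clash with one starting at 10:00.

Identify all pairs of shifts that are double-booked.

Sorted by start: Priya, Nadia, Hannah, Aoife, Mei, Lucia, Omar, Dmitri.
Nadia starts after Priya ends, so Priya has no further overlaps.
Hannah starts after Nadia ends, so Nadia has no further overlaps.
Aoife starts before Hannah ends → Hannah and Aoife overlap.
Mei starts before Hannah ends → Hannah and Mei overlap.
Lucia starts after Hannah ends, so Hannah has no further overlaps.
Mei starts before Aoife ends → Aoife and Mei overlap.
Lucia starts before Aoife ends → Aoife and Lucia overlap.
Omar starts before Aoife ends → Aoife and Omar overlap.
Dmitri starts before Aoife ends → Aoife and Dmitri overlap.
Lucia starts before Mei ends → Mei and Lucia overlap.
Omar starts before Mei ends → Mei and Omar overlap.
Dmitri starts exactly when Mei ends (back-to-back, no overlap).
Omar starts before Lucia ends → Lucia and Omar overlap.
Dmitri starts exactly when Lucia ends (back-to-back, no overlap).
Dmitri starts before Omar ends → Omar and Dmitri overlap.

Aoife & Dmitri, Aoife & Hannah, Aoife & Lucia, Aoife & Mei, Aoife & Omar, Dmitri & Omar, Hannah & Mei, Lucia & Mei, Lucia & Omar, Mei & Omar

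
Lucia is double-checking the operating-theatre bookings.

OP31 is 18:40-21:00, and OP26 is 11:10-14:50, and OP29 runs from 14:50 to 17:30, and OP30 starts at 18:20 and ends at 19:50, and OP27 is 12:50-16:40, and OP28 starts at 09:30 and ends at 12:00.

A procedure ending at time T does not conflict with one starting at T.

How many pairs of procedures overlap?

Sorted by start: OP28, OP26, OP27, OP29, OP30, OP31.
OP26 starts before OP28 ends → OP28 and OP26 overlap.
OP27 starts after OP28 ends — done with OP28.
OP27 starts before OP26 ends → OP26 and OP27 overlap.
OP29 starts exactly when OP26 ends (back-to-back, no overlap) — done with OP26.
OP29 starts before OP27 ends → OP27 and OP29 overlap.
OP30 starts after OP27 ends — done with OP27.
OP30 starts after OP29 ends — done with OP29.
OP31 starts before OP30 ends → OP30 and OP31 overlap.
Overlapping pairs: OP26 & OP27, OP26 & OP28, OP27 & OP29, OP30 & OP31 — 4 in total.

4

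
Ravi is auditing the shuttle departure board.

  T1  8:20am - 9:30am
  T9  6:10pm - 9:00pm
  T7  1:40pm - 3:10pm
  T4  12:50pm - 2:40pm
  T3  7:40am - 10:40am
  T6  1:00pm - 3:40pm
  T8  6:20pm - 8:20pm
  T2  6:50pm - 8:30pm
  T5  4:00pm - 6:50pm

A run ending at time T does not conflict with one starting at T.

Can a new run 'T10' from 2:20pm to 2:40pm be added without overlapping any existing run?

No — it overlaps T4, T6, T7

T3: ends 10:40am at or before T10 starts 2:20pm → clear.
T1: ends 9:30am at or before T10 starts 2:20pm → clear.
T4: starts 12:50pm before T10 ends 2:40pm, and ends 2:40pm after T10 starts 2:20pm → overlap.
T6: starts 1:00pm before T10 ends 2:40pm, and ends 3:40pm after T10 starts 2:20pm → overlap.
T7: starts 1:40pm before T10 ends 2:40pm, and ends 3:10pm after T10 starts 2:20pm → overlap.
T5: starts 4:00pm at or after T10 ends 2:40pm → clear.
T9: starts 6:10pm at or after T10 ends 2:40pm → clear.
T8: starts 6:20pm at or after T10 ends 2:40pm → clear.
T2: starts 6:50pm at or after T10 ends 2:40pm → clear.
T10 overlaps T4, T6, T7.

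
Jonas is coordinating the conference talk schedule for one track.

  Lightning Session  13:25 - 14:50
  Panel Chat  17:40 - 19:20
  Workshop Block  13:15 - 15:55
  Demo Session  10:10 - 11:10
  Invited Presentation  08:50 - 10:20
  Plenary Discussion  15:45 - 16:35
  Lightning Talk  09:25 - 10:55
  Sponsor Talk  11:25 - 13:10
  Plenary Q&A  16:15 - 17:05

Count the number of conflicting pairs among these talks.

6

Sorted by start: Invited Presentation, Lightning Talk, Demo Session, Sponsor Talk, Workshop Block, Lightning Session, Plenary Discussion, Plenary Q&A, Panel Chat.
Lightning Talk starts before Invited Presentation ends → Invited Presentation and Lightning Talk overlap.
Demo Session starts before Invited Presentation ends → Invited Presentation and Demo Session overlap.
Sponsor Talk starts after Invited Presentation ends, so Invited Presentation has no further overlaps.
Demo Session starts before Lightning Talk ends → Lightning Talk and Demo Session overlap.
Sponsor Talk starts after Lightning Talk ends, so Lightning Talk has no further overlaps.
Sponsor Talk starts after Demo Session ends, so Demo Session has no further overlaps.
Workshop Block starts after Sponsor Talk ends, so Sponsor Talk has no further overlaps.
Lightning Session starts before Workshop Block ends → Workshop Block and Lightning Session overlap.
Plenary Discussion starts before Workshop Block ends → Workshop Block and Plenary Discussion overlap.
Plenary Q&A starts after Workshop Block ends, so Workshop Block has no further overlaps.
Plenary Discussion starts after Lightning Session ends, so Lightning Session has no further overlaps.
Plenary Q&A starts before Plenary Discussion ends → Plenary Discussion and Plenary Q&A overlap.
Panel Chat starts after Plenary Discussion ends.
Panel Chat starts after Plenary Q&A ends.
Overlapping pairs: Demo Session & Invited Presentation, Demo Session & Lightning Talk, Invited Presentation & Lightning Talk, Lightning Session & Workshop Block, Plenary Discussion & Plenary Q&A, Plenary Discussion & Workshop Block — 6 in total.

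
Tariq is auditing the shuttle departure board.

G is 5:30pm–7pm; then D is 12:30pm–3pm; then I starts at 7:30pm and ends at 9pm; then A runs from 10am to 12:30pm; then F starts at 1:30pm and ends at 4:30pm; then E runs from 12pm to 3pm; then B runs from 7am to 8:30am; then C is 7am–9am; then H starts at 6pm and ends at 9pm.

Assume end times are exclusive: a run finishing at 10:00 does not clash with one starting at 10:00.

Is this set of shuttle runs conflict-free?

No

Check each pair: they overlap iff neither finishes before the other starts.
Sorted by start: B, C, A, E, D, F, G, H, I.
C starts before B ends → B and C overlap.
That's a conflict, so the schedule is not conflict-free.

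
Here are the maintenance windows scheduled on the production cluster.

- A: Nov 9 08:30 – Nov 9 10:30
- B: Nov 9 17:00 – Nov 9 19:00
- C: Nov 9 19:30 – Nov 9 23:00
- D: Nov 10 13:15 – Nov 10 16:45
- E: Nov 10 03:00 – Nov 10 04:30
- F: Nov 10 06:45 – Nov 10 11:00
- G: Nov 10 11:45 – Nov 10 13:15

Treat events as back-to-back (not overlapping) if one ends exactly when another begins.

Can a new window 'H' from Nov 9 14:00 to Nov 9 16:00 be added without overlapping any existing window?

A: ends Nov 9 10:30 at or before H starts Nov 9 14:00 → clear.
B: starts Nov 9 17:00 at or after H ends Nov 9 16:00 → clear.
C: starts Nov 9 19:30 at or after H ends Nov 9 16:00 → clear.
E: starts Nov 10 03:00 at or after H ends Nov 9 16:00 → clear.
F: starts Nov 10 06:45 at or after H ends Nov 9 16:00 → clear.
G: starts Nov 10 11:45 at or after H ends Nov 9 16:00 → clear.
D: starts Nov 10 13:15 at or after H ends Nov 9 16:00 → clear.

Yes — the slot is free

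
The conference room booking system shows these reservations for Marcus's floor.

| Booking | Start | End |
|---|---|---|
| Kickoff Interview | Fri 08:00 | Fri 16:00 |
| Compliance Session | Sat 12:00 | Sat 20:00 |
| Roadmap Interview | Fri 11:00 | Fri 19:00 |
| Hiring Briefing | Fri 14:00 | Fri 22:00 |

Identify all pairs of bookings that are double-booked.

Hiring Briefing & Kickoff Interview, Hiring Briefing & Roadmap Interview, Kickoff Interview & Roadmap Interview

Check each pair: they overlap iff neither finishes before the other starts.
Sorted by start: Kickoff Interview, Roadmap Interview, Hiring Briefing, Compliance Session.
Roadmap Interview starts before Kickoff Interview ends → Kickoff Interview and Roadmap Interview overlap.
Hiring Briefing starts before Kickoff Interview ends → Kickoff Interview and Hiring Briefing overlap.
Compliance Session starts after Kickoff Interview ends.
Hiring Briefing starts before Roadmap Interview ends → Roadmap Interview and Hiring Briefing overlap.
Compliance Session starts after Roadmap Interview ends.
Compliance Session starts after Hiring Briefing ends.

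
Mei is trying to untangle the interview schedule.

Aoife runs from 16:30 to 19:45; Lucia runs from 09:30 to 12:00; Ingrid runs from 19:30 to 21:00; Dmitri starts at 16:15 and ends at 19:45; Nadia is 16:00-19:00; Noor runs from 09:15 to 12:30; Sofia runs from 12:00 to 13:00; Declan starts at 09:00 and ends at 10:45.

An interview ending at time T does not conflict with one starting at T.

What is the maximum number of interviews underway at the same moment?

3

Sort all start/end points and keep a running count:
09:00 start Declan → 1
09:15 start Noor → 2
09:30 start Lucia → 3
10:45 end Declan → 2
12:00 end Lucia → 1
12:00 start Sofia → 2
12:30 end Noor → 1
13:00 end Sofia → 0
16:00 start Nadia → 1
16:15 start Dmitri → 2
16:30 start Aoife → 3
19:00 end Nadia → 2
19:30 start Ingrid → 3
19:45 end Aoife → 2
19:45 end Dmitri → 1
21:00 end Ingrid → 0
Peak is 3, at 09:30 (Declan, Lucia, Noor).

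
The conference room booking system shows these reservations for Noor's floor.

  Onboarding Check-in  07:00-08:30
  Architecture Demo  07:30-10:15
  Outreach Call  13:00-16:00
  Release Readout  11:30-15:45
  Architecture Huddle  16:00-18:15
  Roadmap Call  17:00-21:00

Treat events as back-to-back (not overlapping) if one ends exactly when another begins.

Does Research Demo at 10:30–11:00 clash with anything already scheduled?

Onboarding Check-in: ends 08:30 at or before Research Demo starts 10:30 → clear.
Architecture Demo: ends 10:15 at or before Research Demo starts 10:30 → clear.
Release Readout: starts 11:30 at or after Research Demo ends 11:00 → clear.
Outreach Call: starts 13:00 at or after Research Demo ends 11:00 → clear.
Architecture Huddle: starts 16:00 at or after Research Demo ends 11:00 → clear.
Roadmap Call: starts 17:00 at or after Research Demo ends 11:00 → clear.

No — it doesn't clash with anything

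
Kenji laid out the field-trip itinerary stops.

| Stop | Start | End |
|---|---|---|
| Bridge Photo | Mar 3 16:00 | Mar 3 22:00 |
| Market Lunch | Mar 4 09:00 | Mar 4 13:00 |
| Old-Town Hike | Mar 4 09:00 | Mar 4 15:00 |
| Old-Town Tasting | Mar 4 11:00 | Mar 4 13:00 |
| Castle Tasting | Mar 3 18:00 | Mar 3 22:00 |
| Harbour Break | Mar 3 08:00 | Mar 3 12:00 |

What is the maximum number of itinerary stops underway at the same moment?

Sort all start/end points and keep a running count:
Mar 3 08:00 start Harbour Break → 1
Mar 3 12:00 end Harbour Break → 0
Mar 3 16:00 start Bridge Photo → 1
Mar 3 18:00 start Castle Tasting → 2
Mar 3 22:00 end Bridge Photo → 1
Mar 3 22:00 end Castle Tasting → 0
Mar 4 09:00 start Market Lunch → 1
Mar 4 09:00 start Old-Town Hike → 2
Mar 4 11:00 start Old-Town Tasting → 3
Mar 4 13:00 end Market Lunch → 2
Mar 4 13:00 end Old-Town Tasting → 1
Mar 4 15:00 end Old-Town Hike → 0
Peak is 3, at Mar 4 11:00 (Market Lunch, Old-Town Hike, Old-Town Tasting).

3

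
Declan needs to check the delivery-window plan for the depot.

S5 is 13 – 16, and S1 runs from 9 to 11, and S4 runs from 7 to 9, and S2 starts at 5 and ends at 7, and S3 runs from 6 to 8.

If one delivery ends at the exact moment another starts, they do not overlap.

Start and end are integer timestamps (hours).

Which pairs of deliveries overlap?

S2 & S3, S3 & S4

Sorted by start: S2, S3, S4, S1, S5.
S3 starts before S2 ends → S2 and S3 overlap.
S4 starts exactly when S2 ends (back-to-back, no overlap), so S2 has no further overlaps.
S4 starts before S3 ends → S3 and S4 overlap.
S1 starts after S3 ends, so S3 has no further overlaps.
S1 starts exactly when S4 ends (back-to-back, no overlap), so S4 has no further overlaps.
S5 starts after S1 ends.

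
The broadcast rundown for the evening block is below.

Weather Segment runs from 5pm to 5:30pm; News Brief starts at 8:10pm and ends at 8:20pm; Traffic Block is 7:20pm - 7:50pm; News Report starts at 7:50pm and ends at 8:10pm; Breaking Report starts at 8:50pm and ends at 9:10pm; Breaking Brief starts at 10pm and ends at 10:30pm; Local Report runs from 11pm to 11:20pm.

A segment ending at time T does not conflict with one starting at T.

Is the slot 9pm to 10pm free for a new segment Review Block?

Weather Segment: ends 5:30pm at or before Review Block starts 9pm → clear.
Traffic Block: ends 7:50pm at or before Review Block starts 9pm → clear.
News Report: ends 8:10pm at or before Review Block starts 9pm → clear.
News Brief: ends 8:20pm at or before Review Block starts 9pm → clear.
Breaking Report: starts 8:50pm before Review Block ends 10pm, and ends 9:10pm after Review Block starts 9pm → overlap.
Breaking Brief: starts 10pm at or after Review Block ends 10pm → clear.
Local Report: starts 11pm at or after Review Block ends 10pm → clear.
Review Block overlaps Breaking Report.

No — it overlaps Breaking Report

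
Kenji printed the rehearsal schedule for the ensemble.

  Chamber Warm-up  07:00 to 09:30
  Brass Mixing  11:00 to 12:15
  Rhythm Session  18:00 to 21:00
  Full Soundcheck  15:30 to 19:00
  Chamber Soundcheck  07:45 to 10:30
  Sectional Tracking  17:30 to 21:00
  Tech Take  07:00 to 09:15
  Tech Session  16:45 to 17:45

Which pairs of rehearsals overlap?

Chamber Soundcheck & Chamber Warm-up, Chamber Soundcheck & Tech Take, Chamber Warm-up & Tech Take, Full Soundcheck & Rhythm Session, Full Soundcheck & Sectional Tracking, Full Soundcheck & Tech Session, Rhythm Session & Sectional Tracking, Sectional Tracking & Tech Session

Sorted by start: Tech Take, Chamber Warm-up, Chamber Soundcheck, Brass Mixing, Full Soundcheck, Tech Session, Sectional Tracking, Rhythm Session.
Chamber Warm-up starts before Tech Take ends → Tech Take and Chamber Warm-up overlap.
Chamber Soundcheck starts before Tech Take ends → Tech Take and Chamber Soundcheck overlap.
Brass Mixing starts after Tech Take ends, so Tech Take has no further overlaps.
Chamber Soundcheck starts before Chamber Warm-up ends → Chamber Warm-up and Chamber Soundcheck overlap.
Brass Mixing starts after Chamber Warm-up ends, so Chamber Warm-up has no further overlaps.
Brass Mixing starts after Chamber Soundcheck ends, so Chamber Soundcheck has no further overlaps.
Full Soundcheck starts after Brass Mixing ends, so Brass Mixing has no further overlaps.
Tech Session starts before Full Soundcheck ends → Full Soundcheck and Tech Session overlap.
Sectional Tracking starts before Full Soundcheck ends → Full Soundcheck and Sectional Tracking overlap.
Rhythm Session starts before Full Soundcheck ends → Full Soundcheck and Rhythm Session overlap.
Sectional Tracking starts before Tech Session ends → Tech Session and Sectional Tracking overlap.
Rhythm Session starts after Tech Session ends.
Rhythm Session starts before Sectional Tracking ends → Sectional Tracking and Rhythm Session overlap.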